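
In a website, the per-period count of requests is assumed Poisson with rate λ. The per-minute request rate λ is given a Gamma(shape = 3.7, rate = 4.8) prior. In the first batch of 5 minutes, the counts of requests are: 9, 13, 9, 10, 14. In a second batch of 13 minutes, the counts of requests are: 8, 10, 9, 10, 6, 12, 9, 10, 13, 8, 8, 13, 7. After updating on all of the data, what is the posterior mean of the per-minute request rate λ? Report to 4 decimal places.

With a Gamma(shape α, rate β) prior, the Poisson likelihood is conjugate: the posterior is Gamma(α + ΣXᵢ, β + n).
Batch 1: sum of counts S = 55 over n = 5 minutes.
After batch 1: Gamma(α+S, β+n) = Gamma(3.7+55, 4.8+5) = Gamma(58.7, 9.8).
Batch 2: sum of counts S = 123 over n = 13 minutes.
After batch 2: Gamma(α+S, β+n) = Gamma(58.7+123, 9.8+13) = Gamma(181.7, 22.8).
Posterior mean = α/β = 181.7/22.8 = 7.9693.

7.9693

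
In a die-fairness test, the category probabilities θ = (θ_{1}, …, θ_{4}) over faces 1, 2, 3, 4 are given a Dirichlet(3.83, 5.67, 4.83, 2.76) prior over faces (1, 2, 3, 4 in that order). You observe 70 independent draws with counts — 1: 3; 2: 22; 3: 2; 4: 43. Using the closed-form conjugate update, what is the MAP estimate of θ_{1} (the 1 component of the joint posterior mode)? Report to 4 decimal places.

The Dirichlet prior is conjugate to the Multinomial likelihood: each posterior αⱼ = prior αⱼ + observed count nⱼ.
Posterior concentration: (6.83, 27.67, 6.83, 45.76), total = 87.09.
Joint mode component: (α_{1}−1)/(Σα−K) = 5.83/83.09 = 0.0702.

0.0702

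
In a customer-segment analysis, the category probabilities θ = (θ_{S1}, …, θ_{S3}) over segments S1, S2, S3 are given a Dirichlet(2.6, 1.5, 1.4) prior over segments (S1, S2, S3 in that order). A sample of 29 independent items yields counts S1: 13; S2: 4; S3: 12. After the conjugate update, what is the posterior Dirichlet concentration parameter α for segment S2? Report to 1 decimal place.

5.5

The Dirichlet prior is conjugate to the Multinomial likelihood: each posterior αⱼ = prior αⱼ + observed count nⱼ.
Posterior concentration: (15.6, 5.5, 13.4), total = 34.5.
α_{S2} = 1.5 + 4 = 5.5.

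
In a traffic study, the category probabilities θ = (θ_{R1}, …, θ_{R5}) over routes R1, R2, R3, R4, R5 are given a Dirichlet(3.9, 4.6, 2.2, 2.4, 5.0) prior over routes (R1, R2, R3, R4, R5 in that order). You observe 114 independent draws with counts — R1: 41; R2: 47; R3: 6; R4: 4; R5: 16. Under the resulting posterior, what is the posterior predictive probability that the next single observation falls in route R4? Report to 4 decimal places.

The Dirichlet prior is conjugate to the Multinomial likelihood: each posterior αⱼ = prior αⱼ + observed count nⱼ.
Posterior concentration: (44.9, 51.6, 8.2, 6.4, 21.0), total = 132.1.
P(next = R4 | data) = α_{R4}/Σα = 0.0484.

0.0484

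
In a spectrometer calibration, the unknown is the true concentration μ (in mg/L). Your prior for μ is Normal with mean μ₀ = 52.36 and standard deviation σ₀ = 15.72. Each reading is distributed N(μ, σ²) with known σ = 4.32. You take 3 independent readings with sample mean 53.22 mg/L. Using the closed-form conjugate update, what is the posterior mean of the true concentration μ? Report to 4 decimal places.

53.1989

For Normal data with known variance σ², a Normal(μ₀, σ₀²) prior on μ is conjugate. Posterior precision = 1/σ₀² + n/σ²; posterior mean is the precision-weighted average of μ₀ and x̄.
n·x̄ = 3·53.22 = 159.66.
σ₀² = 15.72² = 247.1184, σ² = 4.32² = 18.6624; σ² + n·σ₀² = 18.6624 + 3·247.1184 = 760.0176.
Posterior mean = (μ₀/σ₀² + n·x̄/σ²)/(1/σ₀² + n/σ²) = (σ²·μ₀ + σ₀²·n·x̄)/(σ² + n·σ₀²) = (18.6624·52.36 + 247.1184·159.66)/760.0176 = 40432.087008/760.0176 = 53.1989.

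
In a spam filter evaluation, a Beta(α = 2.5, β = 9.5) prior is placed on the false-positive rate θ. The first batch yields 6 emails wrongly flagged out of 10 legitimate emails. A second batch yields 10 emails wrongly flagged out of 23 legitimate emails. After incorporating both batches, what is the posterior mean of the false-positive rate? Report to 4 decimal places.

0.4111

The Beta prior is conjugate to a Binomial/Bernoulli likelihood; the update adds successes to α and failures to β.
After batch 1: Beta(2.5+6, 9.5+4) = Beta(8.5, 13.5).
After batch 2: Beta(8.5+10, 13.5+13) = Beta(18.5, 26.5).
Posterior mean = α/(α+β) = 18.5/45.0 = 0.4111.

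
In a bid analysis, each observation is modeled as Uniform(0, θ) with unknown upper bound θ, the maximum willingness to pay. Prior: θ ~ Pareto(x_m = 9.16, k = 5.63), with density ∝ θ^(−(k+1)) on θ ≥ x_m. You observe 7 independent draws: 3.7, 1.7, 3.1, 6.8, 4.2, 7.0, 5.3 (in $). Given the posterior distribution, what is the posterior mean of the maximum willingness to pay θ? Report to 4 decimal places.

A Pareto(scale x_m, shape k) prior on the upper bound θ of Uniform(0, θ) is conjugate: posterior is Pareto(max(x_m, max xᵢ), k + n).
Sample maximum = 7.0; prior scale x_m = 9.16 → posterior scale = max = 9.16.
Posterior shape = 5.63 + 7 = 12.63.
E[θ|data] = k·x_m/(k−1) = 12.63·9.16/11.63 = 9.9476.

9.9476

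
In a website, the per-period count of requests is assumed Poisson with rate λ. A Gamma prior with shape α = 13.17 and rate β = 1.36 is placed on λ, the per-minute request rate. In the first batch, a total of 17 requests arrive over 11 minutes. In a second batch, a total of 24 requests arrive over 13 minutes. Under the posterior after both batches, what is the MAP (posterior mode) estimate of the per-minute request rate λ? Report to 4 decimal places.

2.0966

With a Gamma(shape α, rate β) prior, the Poisson likelihood is conjugate: the posterior is Gamma(α + ΣXᵢ, β + n).
After batch 1: Gamma(α+S, β+n) = Gamma(13.17+17, 1.36+11) = Gamma(30.17, 12.36).
After batch 2: Gamma(α+S, β+n) = Gamma(30.17+24, 12.36+13) = Gamma(54.17, 25.36).
Mode of Gamma(α,β) for α≥1 is (α−1)/β = 53.17/25.36 = 2.0966.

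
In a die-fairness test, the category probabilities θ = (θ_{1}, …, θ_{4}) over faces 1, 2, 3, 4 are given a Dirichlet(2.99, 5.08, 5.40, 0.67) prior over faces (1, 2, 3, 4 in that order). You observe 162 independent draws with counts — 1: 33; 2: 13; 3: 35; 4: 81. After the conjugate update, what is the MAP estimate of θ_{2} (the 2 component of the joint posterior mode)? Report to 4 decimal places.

0.0992

The Dirichlet prior is conjugate to the Multinomial likelihood: each posterior αⱼ = prior αⱼ + observed count nⱼ.
Posterior concentration: (35.99, 18.08, 40.40, 81.67), total = 176.14.
Joint mode component: (α_{2}−1)/(Σα−K) = 17.08/172.14 = 0.0992.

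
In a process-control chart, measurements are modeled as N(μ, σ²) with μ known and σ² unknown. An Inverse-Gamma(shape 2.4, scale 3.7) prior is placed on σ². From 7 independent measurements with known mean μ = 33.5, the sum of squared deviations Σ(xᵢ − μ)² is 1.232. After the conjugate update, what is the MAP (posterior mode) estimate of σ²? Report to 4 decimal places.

0.6255

With known mean μ and an Inverse-Gamma(α, β) prior on σ², the Normal likelihood is conjugate: posterior is Inv-Gamma(α + n/2, β + Σ(xᵢ−μ)²/2).
Posterior: Inv-Gamma(2.4 + 7/2, 3.7 + 1.232/2) = Inv-Gamma(5.90, 4.3160).
Mode = β/(α+1) = 4.3160/6.90 = 0.6255.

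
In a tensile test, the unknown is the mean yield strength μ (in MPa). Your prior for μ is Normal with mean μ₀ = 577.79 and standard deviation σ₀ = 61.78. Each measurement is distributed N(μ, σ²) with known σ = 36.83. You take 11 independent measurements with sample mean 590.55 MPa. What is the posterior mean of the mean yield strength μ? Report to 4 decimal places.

For Normal data with known variance σ², a Normal(μ₀, σ₀²) prior on μ is conjugate. Posterior precision = 1/σ₀² + n/σ²; posterior mean is the precision-weighted average of μ₀ and x̄.
n·x̄ = 11·590.55 = 6496.05.
σ₀² = 61.78² = 3816.7684, σ² = 36.83² = 1356.4489; σ² + n·σ₀² = 1356.4489 + 11·3816.7684 = 43340.9013.
Posterior mean = (μ₀/σ₀² + n·x̄/σ²)/(1/σ₀² + n/σ²) = (σ²·μ₀ + σ₀²·n·x̄)/(σ² + n·σ₀²) = (1356.4489·577.79 + 3816.7684·6496.05)/43340.9013 = 25577660.974751/43340.9013 = 590.1506.

590.1506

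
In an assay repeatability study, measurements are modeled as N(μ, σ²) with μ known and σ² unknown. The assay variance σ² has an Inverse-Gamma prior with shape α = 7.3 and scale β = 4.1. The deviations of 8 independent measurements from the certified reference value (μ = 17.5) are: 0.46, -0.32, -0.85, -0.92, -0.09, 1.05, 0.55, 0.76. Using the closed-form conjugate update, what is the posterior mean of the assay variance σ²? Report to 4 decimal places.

0.5861

With known mean μ and an Inverse-Gamma(α, β) prior on σ², the Normal likelihood is conjugate: posterior is Inv-Gamma(α + n/2, β + Σ(xᵢ−μ)²/2).
Σ(xᵢ−μ)² = (0.46)² + (-0.32)² + (-0.85)² + (-0.92)² + (-0.09)² + (1.05)² + (0.55)² + (0.76)² = 3.8736.
Posterior: Inv-Gamma(7.3 + 8/2, 4.1 + 3.8736/2) = Inv-Gamma(11.30, 6.03680).
E[σ²|data] = β/(α−1) = 6.03680/10.30 = 0.5861.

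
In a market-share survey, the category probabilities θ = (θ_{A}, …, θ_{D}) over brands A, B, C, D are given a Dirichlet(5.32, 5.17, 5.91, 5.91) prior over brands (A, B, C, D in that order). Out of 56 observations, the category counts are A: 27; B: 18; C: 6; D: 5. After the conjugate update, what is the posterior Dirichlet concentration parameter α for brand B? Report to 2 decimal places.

23.17

The Dirichlet prior is conjugate to the Multinomial likelihood: each posterior αⱼ = prior αⱼ + observed count nⱼ.
Posterior concentration: (32.32, 23.17, 11.91, 10.91), total = 78.31.
α_{B} = 5.17 + 18 = 23.17.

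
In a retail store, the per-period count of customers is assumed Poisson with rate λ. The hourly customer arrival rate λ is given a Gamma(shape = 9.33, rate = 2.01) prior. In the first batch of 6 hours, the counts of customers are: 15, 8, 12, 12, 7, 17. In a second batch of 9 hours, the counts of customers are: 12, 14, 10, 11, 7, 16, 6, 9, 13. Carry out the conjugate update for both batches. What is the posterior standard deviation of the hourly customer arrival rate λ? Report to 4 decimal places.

0.7851

With a Gamma(shape α, rate β) prior, the Poisson likelihood is conjugate: the posterior is Gamma(α + ΣXᵢ, β + n).
Batch 1: sum of counts S = 71 over n = 6 hours.
After batch 1: Gamma(α+S, β+n) = Gamma(9.33+71, 2.01+6) = Gamma(80.33, 8.01).
Batch 2: sum of counts S = 98 over n = 9 hours.
After batch 2: Gamma(α+S, β+n) = Gamma(80.33+98, 8.01+9) = Gamma(178.33, 17.01).
SD = √α/β = √178.33/17.01 = 0.7851.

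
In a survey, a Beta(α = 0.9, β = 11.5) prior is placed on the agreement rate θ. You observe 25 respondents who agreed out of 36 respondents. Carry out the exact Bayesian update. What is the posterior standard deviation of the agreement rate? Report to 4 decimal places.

The Beta prior is conjugate to a Binomial/Bernoulli likelihood; the update adds successes to α and failures to β.
Posterior: Beta(α+k, β+n−k) = Beta(0.9+25, 11.5+11) = Beta(25.9, 22.5).
Var = αβ/((α+β)²(α+β+1)) = 25.9·22.5/(48.4²·49.4) = 0.00503576; SD = √0.00503576 = 0.0710.

0.0710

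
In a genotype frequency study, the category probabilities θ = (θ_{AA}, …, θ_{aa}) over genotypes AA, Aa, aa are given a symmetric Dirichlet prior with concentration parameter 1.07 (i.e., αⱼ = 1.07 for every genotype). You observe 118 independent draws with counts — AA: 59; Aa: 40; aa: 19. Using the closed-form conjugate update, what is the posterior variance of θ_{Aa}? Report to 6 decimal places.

The Dirichlet prior is conjugate to the Multinomial likelihood: each posterior αⱼ = prior αⱼ + observed count nⱼ.
Posterior concentration: (60.07, 41.07, 20.07), total = 121.21.
Var[θ_j] = α_j(Σα−α_j)/((Σα)²(Σα+1)) = 41.07·80.14/(121.21²·122.21) = 0.001833.

0.001833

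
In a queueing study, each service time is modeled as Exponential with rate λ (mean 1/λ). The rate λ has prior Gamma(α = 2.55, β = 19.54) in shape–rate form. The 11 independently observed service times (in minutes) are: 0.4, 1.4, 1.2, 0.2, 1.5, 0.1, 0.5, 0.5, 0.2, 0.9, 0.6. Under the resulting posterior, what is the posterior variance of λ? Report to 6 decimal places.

With a Gamma(shape α, rate β) prior on the exponential rate λ, the posterior after n observations with total T = Σxᵢ is Gamma(α+n, β+T).
Sum of observations T = 7.5 minutes; n = 11.
Posterior: Gamma(2.55+11, 19.54+7.5) = Gamma(13.55, 27.04).
Var = α/β² = 0.018532.

0.018532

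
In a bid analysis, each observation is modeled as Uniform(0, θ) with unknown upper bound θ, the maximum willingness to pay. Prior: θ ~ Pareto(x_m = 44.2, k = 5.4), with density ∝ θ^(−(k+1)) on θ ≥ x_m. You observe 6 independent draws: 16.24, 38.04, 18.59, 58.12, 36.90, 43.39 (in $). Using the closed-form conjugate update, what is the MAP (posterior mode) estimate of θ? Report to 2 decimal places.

A Pareto(scale x_m, shape k) prior on the upper bound θ of Uniform(0, θ) is conjugate: posterior is Pareto(max(x_m, max xᵢ), k + n).
Sample maximum = 58.12; prior scale x_m = 44.2 → posterior scale = max = 58.12.
Posterior shape = 5.4 + 6 = 11.4.
The Pareto density is decreasing on [x_m, ∞), so the mode is x_m = 58.12.

58.12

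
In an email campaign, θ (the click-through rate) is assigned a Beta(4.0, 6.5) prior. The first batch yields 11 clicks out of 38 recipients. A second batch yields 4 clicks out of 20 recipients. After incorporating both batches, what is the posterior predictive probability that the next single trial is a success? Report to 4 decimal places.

The Beta prior is conjugate to a Binomial/Bernoulli likelihood; the update adds successes to α and failures to β.
After batch 1: Beta(4.0+11, 6.5+27) = Beta(15.0, 33.5).
After batch 2: Beta(15.0+4, 33.5+16) = Beta(19.0, 49.5).
For a single future Bernoulli trial, P(success | data) = α/(α+β) = 0.2774.

0.2774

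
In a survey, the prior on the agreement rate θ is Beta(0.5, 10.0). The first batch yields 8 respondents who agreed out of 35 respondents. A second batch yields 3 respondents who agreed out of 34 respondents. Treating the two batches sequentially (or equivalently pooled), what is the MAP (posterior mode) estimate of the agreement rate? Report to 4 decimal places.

The Beta prior is conjugate to a Binomial/Bernoulli likelihood; the update adds successes to α and failures to β.
After batch 1: Beta(0.5+8, 10.0+27) = Beta(8.5, 37.0).
After batch 2: Beta(8.5+3, 37.0+31) = Beta(11.5, 68.0).
Mode of Beta(a,b) for a,b>1 is (a−1)/(a+b−2) = 10.5/77.5 = 0.1355.

0.1355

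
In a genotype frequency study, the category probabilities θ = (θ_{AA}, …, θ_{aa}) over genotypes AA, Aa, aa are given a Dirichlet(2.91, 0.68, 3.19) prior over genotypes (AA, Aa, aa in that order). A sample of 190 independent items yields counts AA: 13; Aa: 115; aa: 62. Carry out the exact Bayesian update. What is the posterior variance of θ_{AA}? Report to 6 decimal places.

The Dirichlet prior is conjugate to the Multinomial likelihood: each posterior αⱼ = prior αⱼ + observed count nⱼ.
Posterior concentration: (15.91, 115.68, 65.19), total = 196.78.
Var[θ_j] = α_j(Σα−α_j)/((Σα)²(Σα+1)) = 15.91·180.87/(196.78²·197.78) = 0.000376.

0.000376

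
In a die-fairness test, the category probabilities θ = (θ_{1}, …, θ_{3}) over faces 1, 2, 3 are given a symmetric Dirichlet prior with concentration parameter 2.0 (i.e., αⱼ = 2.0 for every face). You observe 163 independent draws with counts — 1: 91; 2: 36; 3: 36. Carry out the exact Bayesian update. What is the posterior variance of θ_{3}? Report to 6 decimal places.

0.001025

The Dirichlet prior is conjugate to the Multinomial likelihood: each posterior αⱼ = prior αⱼ + observed count nⱼ.
Posterior concentration: (93.0, 38.0, 38.0), total = 169.0.
Var[θ_j] = α_j(Σα−α_j)/((Σα)²(Σα+1)) = 38.0·131.0/(169.0²·170.0) = 0.001025.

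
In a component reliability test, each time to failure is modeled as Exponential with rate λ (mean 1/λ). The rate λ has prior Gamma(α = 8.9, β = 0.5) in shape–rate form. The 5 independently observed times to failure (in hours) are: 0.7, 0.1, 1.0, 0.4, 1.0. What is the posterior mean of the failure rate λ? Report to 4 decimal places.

3.7568

With a Gamma(shape α, rate β) prior on the exponential rate λ, the posterior after n observations with total T = Σxᵢ is Gamma(α+n, β+T).
Sum of observations T = 3.2 hours; n = 5.
Posterior: Gamma(8.9+5, 0.5+3.2) = Gamma(13.9, 3.7).
Posterior mean of λ = α/β = 13.9/3.7 = 3.7568.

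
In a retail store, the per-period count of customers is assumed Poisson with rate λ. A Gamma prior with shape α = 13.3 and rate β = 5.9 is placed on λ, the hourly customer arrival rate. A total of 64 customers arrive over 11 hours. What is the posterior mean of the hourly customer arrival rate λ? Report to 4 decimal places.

With a Gamma(shape α, rate β) prior, the Poisson likelihood is conjugate: the posterior is Gamma(α + ΣXᵢ, β + n).
Posterior: Gamma(α+S, β+n) = Gamma(13.3+64, 5.9+11) = Gamma(77.3, 16.9).
Posterior mean = α/β = 77.3/16.9 = 4.5740.

4.5740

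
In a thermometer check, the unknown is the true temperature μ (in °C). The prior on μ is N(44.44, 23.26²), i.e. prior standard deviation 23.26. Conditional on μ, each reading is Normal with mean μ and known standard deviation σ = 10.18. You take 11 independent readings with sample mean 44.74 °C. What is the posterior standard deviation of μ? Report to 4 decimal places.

3.0430

For Normal data with known variance σ², a Normal(μ₀, σ₀²) prior on μ is conjugate. Posterior precision = 1/σ₀² + n/σ²; posterior mean is the precision-weighted average of μ₀ and x̄.
σ₀² = 23.26² = 541.0276, σ² = 10.18² = 103.6324; σ² + n·σ₀² = 103.6324 + 11·541.0276 = 6054.936.
Posterior precision = 1/σ₀² + n/σ² = 1/541.0276 + 11/103.6324 = (σ² + n·σ₀²)/(σ₀²σ²) = 6054.936/(541.0276·103.6324); posterior variance σₙ² = σ₀²σ²/(σ² + n·σ₀²) = 541.0276·103.6324/6054.936 = 9.259881.
Posterior SD = √σₙ² = √(541.0276·103.6324/6054.936) = 3.0430.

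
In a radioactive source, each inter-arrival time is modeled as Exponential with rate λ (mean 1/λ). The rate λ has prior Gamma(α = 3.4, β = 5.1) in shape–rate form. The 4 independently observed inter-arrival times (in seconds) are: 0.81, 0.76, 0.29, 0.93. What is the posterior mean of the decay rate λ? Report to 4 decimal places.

With a Gamma(shape α, rate β) prior on the exponential rate λ, the posterior after n observations with total T = Σxᵢ is Gamma(α+n, β+T).
Sum of observations T = 2.79 seconds; n = 4.
Posterior: Gamma(3.4+4, 5.1+2.79) = Gamma(7.4, 7.89).
Posterior mean of λ = α/β = 7.4/7.89 = 0.9379.

0.9379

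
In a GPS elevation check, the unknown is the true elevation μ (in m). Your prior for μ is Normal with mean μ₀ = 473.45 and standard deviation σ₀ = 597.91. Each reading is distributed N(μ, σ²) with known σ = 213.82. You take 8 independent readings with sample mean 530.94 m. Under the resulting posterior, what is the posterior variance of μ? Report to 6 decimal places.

5624.954517

For Normal data with known variance σ², a Normal(μ₀, σ₀²) prior on μ is conjugate. Posterior precision = 1/σ₀² + n/σ²; posterior mean is the precision-weighted average of μ₀ and x̄.
σ₀² = 597.91² = 357496.3681, σ² = 213.82² = 45718.9924; σ² + n·σ₀² = 45718.9924 + 8·357496.3681 = 2905689.9372.
Posterior precision = 1/σ₀² + n/σ² = 1/357496.3681 + 8/45718.9924 = (σ² + n·σ₀²)/(σ₀²σ²) = 2905689.9372/(357496.3681·45718.9924); posterior variance σₙ² = σ₀²σ²/(σ² + n·σ₀²) = 357496.3681·45718.9924/2905689.9372 = 5624.954517.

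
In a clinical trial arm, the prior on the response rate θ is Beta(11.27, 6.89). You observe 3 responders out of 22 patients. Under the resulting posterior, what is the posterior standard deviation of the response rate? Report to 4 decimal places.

The Beta prior is conjugate to a Binomial/Bernoulli likelihood; the update adds successes to α and failures to β.
Posterior: Beta(α+k, β+n−k) = Beta(11.27+3, 6.89+19) = Beta(14.27, 25.89).
Var = αβ/((α+β)²(α+β+1)) = 14.27·25.89/(40.16²·41.16) = 0.00556536; SD = √0.00556536 = 0.0746.

0.0746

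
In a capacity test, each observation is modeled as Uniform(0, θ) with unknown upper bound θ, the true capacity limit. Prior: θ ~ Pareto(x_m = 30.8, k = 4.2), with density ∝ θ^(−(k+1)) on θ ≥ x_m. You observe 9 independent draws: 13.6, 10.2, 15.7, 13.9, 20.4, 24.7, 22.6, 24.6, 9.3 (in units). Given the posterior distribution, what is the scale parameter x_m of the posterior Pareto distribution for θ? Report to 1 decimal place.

30.8

A Pareto(scale x_m, shape k) prior on the upper bound θ of Uniform(0, θ) is conjugate: posterior is Pareto(max(x_m, max xᵢ), k + n).
Sample maximum = 24.7; prior scale x_m = 30.8 → posterior scale = max = 30.8.
Posterior shape = 4.2 + 9 = 13.2.
Posterior scale x_m = 30.8.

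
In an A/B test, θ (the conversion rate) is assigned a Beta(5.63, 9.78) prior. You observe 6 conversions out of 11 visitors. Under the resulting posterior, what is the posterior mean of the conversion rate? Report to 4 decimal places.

0.4404

The Beta prior is conjugate to a Binomial/Bernoulli likelihood; the update adds successes to α and failures to β.
Posterior: Beta(α+k, β+n−k) = Beta(5.63+6, 9.78+5) = Beta(11.63, 14.78).
Posterior mean = α/(α+β) = 11.63/26.41 = 0.4404.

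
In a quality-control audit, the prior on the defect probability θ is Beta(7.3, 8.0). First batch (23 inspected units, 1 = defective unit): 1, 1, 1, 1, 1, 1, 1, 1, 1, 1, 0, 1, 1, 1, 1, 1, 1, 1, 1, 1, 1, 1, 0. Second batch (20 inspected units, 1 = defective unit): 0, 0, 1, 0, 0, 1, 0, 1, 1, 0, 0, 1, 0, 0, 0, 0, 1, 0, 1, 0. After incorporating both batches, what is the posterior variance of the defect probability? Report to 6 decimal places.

0.004028

The Beta prior is conjugate to a Binomial/Bernoulli likelihood; the update adds successes to α and failures to β.
After batch 1: Beta(7.3+21, 8.0+2) = Beta(28.3, 10.0).
After batch 2: Beta(28.3+7, 10.0+13) = Beta(35.3, 23.0).
Var = αβ/((α+β)²(α+β+1)) = 35.3·23.0/(58.3²·59.3) = 0.004028.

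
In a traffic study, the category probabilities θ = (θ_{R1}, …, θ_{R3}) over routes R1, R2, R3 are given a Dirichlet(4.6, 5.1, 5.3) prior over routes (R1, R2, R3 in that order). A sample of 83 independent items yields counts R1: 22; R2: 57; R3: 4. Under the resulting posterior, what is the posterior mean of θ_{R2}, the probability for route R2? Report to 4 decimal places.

0.6337

The Dirichlet prior is conjugate to the Multinomial likelihood: each posterior αⱼ = prior αⱼ + observed count nⱼ.
Posterior concentration: (26.6, 62.1, 9.3), total = 98.0.
E[θ_{R2}|data] = α_{R2}/Σα = 62.1/98.0 = 0.6337.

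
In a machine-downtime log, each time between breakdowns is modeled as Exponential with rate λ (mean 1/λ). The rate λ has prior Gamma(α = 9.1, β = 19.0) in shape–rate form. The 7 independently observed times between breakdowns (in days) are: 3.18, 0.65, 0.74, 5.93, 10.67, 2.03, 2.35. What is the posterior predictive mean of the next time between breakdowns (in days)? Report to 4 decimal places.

2.9503

With a Gamma(shape α, rate β) prior on the exponential rate λ, the posterior after n observations with total T = Σxᵢ is Gamma(α+n, β+T).
Sum of observations T = 25.55 days; n = 7.
Posterior: Gamma(9.1+7, 19.0+25.55) = Gamma(16.1, 44.55).
The predictive distribution for the next observation is Lomax; its mean is β/(α−1) = 44.55/15.1 = 2.9503.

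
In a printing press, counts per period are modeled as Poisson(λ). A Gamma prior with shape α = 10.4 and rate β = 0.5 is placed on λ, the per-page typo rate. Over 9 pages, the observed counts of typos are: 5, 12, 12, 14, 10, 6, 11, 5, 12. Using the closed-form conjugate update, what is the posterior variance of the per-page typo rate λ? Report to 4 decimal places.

With a Gamma(shape α, rate β) prior, the Poisson likelihood is conjugate: the posterior is Gamma(α + ΣXᵢ, β + n).
Sum of counts S = 87 over n = 9 pages.
Posterior: Gamma(α+S, β+n) = Gamma(10.4+87, 0.5+9) = Gamma(97.4, 9.5).
Var = α/β² = 97.4/9.5² = 1.0792.

1.0792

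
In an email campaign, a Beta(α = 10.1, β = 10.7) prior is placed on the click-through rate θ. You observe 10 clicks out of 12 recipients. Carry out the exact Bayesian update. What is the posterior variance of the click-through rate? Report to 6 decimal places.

0.007020

The Beta prior is conjugate to a Binomial/Bernoulli likelihood; the update adds successes to α and failures to β.
Posterior: Beta(α+k, β+n−k) = Beta(10.1+10, 10.7+2) = Beta(20.1, 12.7).
Var = αβ/((α+β)²(α+β+1)) = 20.1·12.7/(32.8²·33.8) = 0.007020.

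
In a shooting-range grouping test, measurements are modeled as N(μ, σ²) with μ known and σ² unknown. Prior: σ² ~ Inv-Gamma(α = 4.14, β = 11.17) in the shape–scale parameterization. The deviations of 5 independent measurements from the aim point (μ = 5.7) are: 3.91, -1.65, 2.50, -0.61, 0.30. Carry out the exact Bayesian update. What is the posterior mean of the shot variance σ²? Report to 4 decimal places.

With known mean μ and an Inverse-Gamma(α, β) prior on σ², the Normal likelihood is conjugate: posterior is Inv-Gamma(α + n/2, β + Σ(xᵢ−μ)²/2).
Σ(xᵢ−μ)² = (3.91)² + (-1.65)² + (2.50)² + (-0.61)² + (0.30)² = 24.7227.
Posterior: Inv-Gamma(4.14 + 5/2, 11.17 + 24.7227/2) = Inv-Gamma(6.64, 23.53135).
E[σ²|data] = β/(α−1) = 23.53135/5.64 = 4.1722.

4.1722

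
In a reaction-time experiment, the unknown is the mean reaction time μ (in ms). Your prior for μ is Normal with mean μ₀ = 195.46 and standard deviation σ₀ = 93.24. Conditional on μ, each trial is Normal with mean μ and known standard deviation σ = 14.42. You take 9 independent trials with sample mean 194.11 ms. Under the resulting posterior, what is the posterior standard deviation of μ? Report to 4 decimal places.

For Normal data with known variance σ², a Normal(μ₀, σ₀²) prior on μ is conjugate. Posterior precision = 1/σ₀² + n/σ²; posterior mean is the precision-weighted average of μ₀ and x̄.
σ₀² = 93.24² = 8693.6976, σ² = 14.42² = 207.9364; σ² + n·σ₀² = 207.9364 + 9·8693.6976 = 78451.2148.
Posterior precision = 1/σ₀² + n/σ² = 1/8693.6976 + 9/207.9364 = (σ² + n·σ₀²)/(σ₀²σ²) = 78451.2148/(8693.6976·207.9364); posterior variance σₙ² = σ₀²σ²/(σ² + n·σ₀²) = 8693.6976·207.9364/78451.2148 = 23.042807.
Posterior SD = √σₙ² = √(8693.6976·207.9364/78451.2148) = 4.8003.

4.8003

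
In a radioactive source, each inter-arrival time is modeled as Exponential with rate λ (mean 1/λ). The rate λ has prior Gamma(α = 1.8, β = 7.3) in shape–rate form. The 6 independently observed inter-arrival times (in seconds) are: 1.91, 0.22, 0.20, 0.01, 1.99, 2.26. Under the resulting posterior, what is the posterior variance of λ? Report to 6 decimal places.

With a Gamma(shape α, rate β) prior on the exponential rate λ, the posterior after n observations with total T = Σxᵢ is Gamma(α+n, β+T).
Sum of observations T = 6.59 seconds; n = 6.
Posterior: Gamma(1.8+6, 7.3+6.59) = Gamma(7.8, 13.89).
Var = α/β² = 0.040429.

0.040429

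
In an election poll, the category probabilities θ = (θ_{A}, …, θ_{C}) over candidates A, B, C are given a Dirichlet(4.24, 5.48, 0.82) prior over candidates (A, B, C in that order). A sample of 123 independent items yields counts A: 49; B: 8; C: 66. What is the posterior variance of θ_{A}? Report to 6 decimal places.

The Dirichlet prior is conjugate to the Multinomial likelihood: each posterior αⱼ = prior αⱼ + observed count nⱼ.
Posterior concentration: (53.24, 13.48, 66.82), total = 133.54.
Var[θ_j] = α_j(Σα−α_j)/((Σα)²(Σα+1)) = 53.24·80.30/(133.54²·134.54) = 0.001782.

0.001782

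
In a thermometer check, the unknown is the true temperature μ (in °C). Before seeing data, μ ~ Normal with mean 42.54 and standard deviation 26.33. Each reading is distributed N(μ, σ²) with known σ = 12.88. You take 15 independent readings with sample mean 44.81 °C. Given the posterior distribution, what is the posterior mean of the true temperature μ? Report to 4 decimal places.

44.7744

For Normal data with known variance σ², a Normal(μ₀, σ₀²) prior on μ is conjugate. Posterior precision = 1/σ₀² + n/σ²; posterior mean is the precision-weighted average of μ₀ and x̄.
n·x̄ = 15·44.81 = 672.15.
σ₀² = 26.33² = 693.2689, σ² = 12.88² = 165.8944; σ² + n·σ₀² = 165.8944 + 15·693.2689 = 10564.9279.
Posterior mean = (μ₀/σ₀² + n·x̄/σ²)/(1/σ₀² + n/σ²) = (σ²·μ₀ + σ₀²·n·x̄)/(σ² + n·σ₀²) = (165.8944·42.54 + 693.2689·672.15)/10564.9279 = 473037.838911/10564.9279 = 44.7744.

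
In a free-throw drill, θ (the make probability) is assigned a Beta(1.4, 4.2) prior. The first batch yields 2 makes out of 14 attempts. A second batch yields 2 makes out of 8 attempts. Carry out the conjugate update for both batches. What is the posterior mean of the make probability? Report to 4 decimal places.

The Beta prior is conjugate to a Binomial/Bernoulli likelihood; the update adds successes to α and failures to β.
After batch 1: Beta(1.4+2, 4.2+12) = Beta(3.4, 16.2).
After batch 2: Beta(3.4+2, 16.2+6) = Beta(5.4, 22.2).
Posterior mean = α/(α+β) = 5.4/27.6 = 0.1957.

0.1957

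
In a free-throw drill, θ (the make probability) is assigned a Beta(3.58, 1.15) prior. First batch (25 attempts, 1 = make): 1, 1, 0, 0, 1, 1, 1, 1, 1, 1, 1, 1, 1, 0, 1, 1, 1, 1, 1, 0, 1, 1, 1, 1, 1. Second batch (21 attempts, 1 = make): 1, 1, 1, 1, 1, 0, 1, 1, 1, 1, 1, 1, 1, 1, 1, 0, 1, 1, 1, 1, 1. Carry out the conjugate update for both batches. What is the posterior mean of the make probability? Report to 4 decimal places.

The Beta prior is conjugate to a Binomial/Bernoulli likelihood; the update adds successes to α and failures to β.
After batch 1: Beta(3.58+21, 1.15+4) = Beta(24.58, 5.15).
After batch 2: Beta(24.58+19, 5.15+2) = Beta(43.58, 7.15).
Posterior mean = α/(α+β) = 43.58/50.73 = 0.8591.

0.8591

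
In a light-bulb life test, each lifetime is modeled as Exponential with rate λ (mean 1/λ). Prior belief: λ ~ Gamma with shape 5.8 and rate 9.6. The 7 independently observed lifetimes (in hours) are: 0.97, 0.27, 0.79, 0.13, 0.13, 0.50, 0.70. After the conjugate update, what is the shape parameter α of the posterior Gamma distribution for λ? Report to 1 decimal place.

With a Gamma(shape α, rate β) prior on the exponential rate λ, the posterior after n observations with total T = Σxᵢ is Gamma(α+n, β+T).
Sum of observations T = 3.49 hours; n = 7.
Posterior: Gamma(5.8+7, 9.6+3.49) = Gamma(12.8, 13.09).
Posterior α = 12.8.

12.8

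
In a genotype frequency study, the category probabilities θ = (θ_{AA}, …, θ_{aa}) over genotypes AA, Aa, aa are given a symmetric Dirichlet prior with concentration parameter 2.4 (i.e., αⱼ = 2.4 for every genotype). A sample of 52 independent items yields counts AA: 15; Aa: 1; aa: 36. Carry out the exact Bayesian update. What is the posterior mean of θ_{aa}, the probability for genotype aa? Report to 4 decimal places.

0.6486

The Dirichlet prior is conjugate to the Multinomial likelihood: each posterior αⱼ = prior αⱼ + observed count nⱼ.
Posterior concentration: (17.4, 3.4, 38.4), total = 59.2.
E[θ_{aa}|data] = α_{aa}/Σα = 38.4/59.2 = 0.6486.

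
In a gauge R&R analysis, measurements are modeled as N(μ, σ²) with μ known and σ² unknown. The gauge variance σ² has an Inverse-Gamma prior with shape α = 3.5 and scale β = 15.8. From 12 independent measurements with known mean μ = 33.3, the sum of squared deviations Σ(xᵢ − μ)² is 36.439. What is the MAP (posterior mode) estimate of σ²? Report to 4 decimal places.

3.2400

With known mean μ and an Inverse-Gamma(α, β) prior on σ², the Normal likelihood is conjugate: posterior is Inv-Gamma(α + n/2, β + Σ(xᵢ−μ)²/2).
Posterior: Inv-Gamma(3.5 + 12/2, 15.8 + 36.439/2) = Inv-Gamma(9.50, 34.0195).
Mode = β/(α+1) = 34.0195/10.50 = 3.2400.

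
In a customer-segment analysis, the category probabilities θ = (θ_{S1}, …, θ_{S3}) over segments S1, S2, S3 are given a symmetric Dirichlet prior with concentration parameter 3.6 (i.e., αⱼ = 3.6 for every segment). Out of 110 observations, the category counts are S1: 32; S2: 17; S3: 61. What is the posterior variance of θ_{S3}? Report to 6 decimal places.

The Dirichlet prior is conjugate to the Multinomial likelihood: each posterior αⱼ = prior αⱼ + observed count nⱼ.
Posterior concentration: (35.6, 20.6, 64.6), total = 120.8.
Var[θ_j] = α_j(Σα−α_j)/((Σα)²(Σα+1)) = 64.6·56.2/(120.8²·121.8) = 0.002043.

0.002043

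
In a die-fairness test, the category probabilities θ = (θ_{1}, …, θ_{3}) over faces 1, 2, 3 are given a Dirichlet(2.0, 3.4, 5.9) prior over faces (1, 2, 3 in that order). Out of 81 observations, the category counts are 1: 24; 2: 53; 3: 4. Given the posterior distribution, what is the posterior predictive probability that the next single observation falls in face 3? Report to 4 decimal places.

0.1073

The Dirichlet prior is conjugate to the Multinomial likelihood: each posterior αⱼ = prior αⱼ + observed count nⱼ.
Posterior concentration: (26.0, 56.4, 9.9), total = 92.3.
P(next = 3 | data) = α_{3}/Σα = 0.1073.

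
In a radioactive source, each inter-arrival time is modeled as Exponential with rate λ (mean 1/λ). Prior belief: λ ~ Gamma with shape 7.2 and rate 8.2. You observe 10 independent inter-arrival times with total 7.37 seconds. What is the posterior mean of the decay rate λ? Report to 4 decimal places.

With a Gamma(shape α, rate β) prior on the exponential rate λ, the posterior after n observations with total T = Σxᵢ is Gamma(α+n, β+T).
Posterior: Gamma(7.2+10, 8.2+7.37) = Gamma(17.2, 15.57).
Posterior mean of λ = α/β = 17.2/15.57 = 1.1047.

1.1047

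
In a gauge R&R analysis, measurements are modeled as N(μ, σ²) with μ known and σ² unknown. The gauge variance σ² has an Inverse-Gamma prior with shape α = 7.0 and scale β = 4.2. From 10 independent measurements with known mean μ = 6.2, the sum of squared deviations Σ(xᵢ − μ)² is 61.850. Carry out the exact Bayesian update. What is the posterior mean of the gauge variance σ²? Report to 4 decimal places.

With known mean μ and an Inverse-Gamma(α, β) prior on σ², the Normal likelihood is conjugate: posterior is Inv-Gamma(α + n/2, β + Σ(xᵢ−μ)²/2).
Posterior: Inv-Gamma(7.0 + 10/2, 4.2 + 61.850/2) = Inv-Gamma(12.00, 35.1250).
E[σ²|data] = β/(α−1) = 35.1250/11.00 = 3.1932.

3.1932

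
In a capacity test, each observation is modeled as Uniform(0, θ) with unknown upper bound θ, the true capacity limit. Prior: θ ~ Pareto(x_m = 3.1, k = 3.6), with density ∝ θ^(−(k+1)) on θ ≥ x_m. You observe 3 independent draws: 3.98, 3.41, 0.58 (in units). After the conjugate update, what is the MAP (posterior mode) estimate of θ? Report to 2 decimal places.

3.98

A Pareto(scale x_m, shape k) prior on the upper bound θ of Uniform(0, θ) is conjugate: posterior is Pareto(max(x_m, max xᵢ), k + n).
Sample maximum = 3.98; prior scale x_m = 3.1 → posterior scale = max = 3.98.
Posterior shape = 3.6 + 3 = 6.6.
The Pareto density is decreasing on [x_m, ∞), so the mode is x_m = 3.98.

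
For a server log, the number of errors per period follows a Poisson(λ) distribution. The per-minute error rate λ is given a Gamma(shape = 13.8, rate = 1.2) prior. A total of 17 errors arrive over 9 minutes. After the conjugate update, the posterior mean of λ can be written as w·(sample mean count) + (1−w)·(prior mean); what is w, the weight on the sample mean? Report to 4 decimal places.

0.8824

With a Gamma(shape α, rate β) prior, the Poisson likelihood is conjugate: the posterior is Gamma(α + ΣXᵢ, β + n).
Posterior mean = (α₀+S)/(β₀+n) = [n/(β₀+n)]·(S/n) + [β₀/(β₀+n)]·(α₀/β₀), so only n and β₀ enter the weight.
Weight on data w = n/(β₀+n) = 9/(1.2+9) = 9/10.2 = 0.8824.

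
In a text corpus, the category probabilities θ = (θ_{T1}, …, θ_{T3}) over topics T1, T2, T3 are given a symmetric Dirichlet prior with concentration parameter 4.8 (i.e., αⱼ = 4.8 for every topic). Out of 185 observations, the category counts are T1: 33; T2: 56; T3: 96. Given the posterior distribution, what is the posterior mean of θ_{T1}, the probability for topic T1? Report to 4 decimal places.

0.1896

The Dirichlet prior is conjugate to the Multinomial likelihood: each posterior αⱼ = prior αⱼ + observed count nⱼ.
Posterior concentration: (37.8, 60.8, 100.8), total = 199.4.
E[θ_{T1}|data] = α_{T1}/Σα = 37.8/199.4 = 0.1896.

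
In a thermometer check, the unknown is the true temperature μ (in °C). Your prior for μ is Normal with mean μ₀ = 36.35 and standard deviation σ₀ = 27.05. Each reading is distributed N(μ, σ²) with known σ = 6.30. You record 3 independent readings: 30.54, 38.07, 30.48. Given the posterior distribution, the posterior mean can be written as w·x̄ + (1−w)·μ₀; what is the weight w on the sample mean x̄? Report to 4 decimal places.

0.9822

For Normal data with known variance σ², a Normal(μ₀, σ₀²) prior on μ is conjugate. Posterior precision = 1/σ₀² + n/σ²; posterior mean is the precision-weighted average of μ₀ and x̄.
σ₀² = 27.05² = 731.7025, σ² = 6.30² = 39.69. Prior precision 1/σ₀² = 1/731.7025; data precision n/σ² = 3/39.69.
w = (n/σ²)/(1/σ₀² + n/σ²) = n·σ₀²/(σ² + n·σ₀²) = 3·731.7025/(39.69 + 3·731.7025) = 2195.1075/2234.7975 = 0.9822.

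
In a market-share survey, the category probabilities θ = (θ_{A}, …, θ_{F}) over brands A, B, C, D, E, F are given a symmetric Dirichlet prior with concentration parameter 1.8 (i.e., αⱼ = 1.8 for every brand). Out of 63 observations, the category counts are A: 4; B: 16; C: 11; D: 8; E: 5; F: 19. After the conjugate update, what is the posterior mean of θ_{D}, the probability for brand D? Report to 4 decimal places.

0.1328

The Dirichlet prior is conjugate to the Multinomial likelihood: each posterior αⱼ = prior αⱼ + observed count nⱼ.
Posterior concentration: (5.8, 17.8, 12.8, 9.8, 6.8, 20.8), total = 73.8.
E[θ_{D}|data] = α_{D}/Σα = 9.8/73.8 = 0.1328.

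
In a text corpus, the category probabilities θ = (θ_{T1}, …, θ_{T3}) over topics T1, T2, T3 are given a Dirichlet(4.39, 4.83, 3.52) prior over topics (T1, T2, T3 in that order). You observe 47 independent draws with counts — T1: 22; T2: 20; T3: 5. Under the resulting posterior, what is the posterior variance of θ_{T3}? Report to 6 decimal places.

0.002013

The Dirichlet prior is conjugate to the Multinomial likelihood: each posterior αⱼ = prior αⱼ + observed count nⱼ.
Posterior concentration: (26.39, 24.83, 8.52), total = 59.74.
Var[θ_j] = α_j(Σα−α_j)/((Σα)²(Σα+1)) = 8.52·51.22/(59.74²·60.74) = 0.002013.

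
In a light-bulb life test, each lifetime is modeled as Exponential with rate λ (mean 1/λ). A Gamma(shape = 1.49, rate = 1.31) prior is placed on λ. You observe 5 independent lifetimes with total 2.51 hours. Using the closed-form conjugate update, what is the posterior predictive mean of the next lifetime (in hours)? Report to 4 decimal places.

0.6958

With a Gamma(shape α, rate β) prior on the exponential rate λ, the posterior after n observations with total T = Σxᵢ is Gamma(α+n, β+T).
Posterior: Gamma(1.49+5, 1.31+2.51) = Gamma(6.49, 3.82).
The predictive distribution for the next observation is Lomax; its mean is β/(α−1) = 3.82/5.49 = 0.6958.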